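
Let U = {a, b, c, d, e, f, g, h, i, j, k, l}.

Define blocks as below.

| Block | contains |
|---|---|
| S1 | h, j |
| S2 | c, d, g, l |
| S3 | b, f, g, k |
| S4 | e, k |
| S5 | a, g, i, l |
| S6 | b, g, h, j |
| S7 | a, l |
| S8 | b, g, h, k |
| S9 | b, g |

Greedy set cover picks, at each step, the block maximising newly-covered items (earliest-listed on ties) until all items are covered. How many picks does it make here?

Greedy: pick S2 (covers 4 new) → pick S3 (covers 3 new) → pick S1 (covers 2 new) → pick S5 (covers 2 new) → pick S4 (covers 1 new). Total picks: 5.

5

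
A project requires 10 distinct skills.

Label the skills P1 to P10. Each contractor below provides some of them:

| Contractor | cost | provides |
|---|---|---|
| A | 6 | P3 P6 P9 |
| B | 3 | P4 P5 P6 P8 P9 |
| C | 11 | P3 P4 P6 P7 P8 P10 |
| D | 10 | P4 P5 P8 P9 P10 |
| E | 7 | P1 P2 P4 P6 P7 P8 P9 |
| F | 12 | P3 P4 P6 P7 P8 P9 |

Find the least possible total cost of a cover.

21

B, C, E together cover every skill (B ∪ C ∪ E = {P1, P2, P3, P4, P5, P6, P7, P8, P9, P10}); total cost 3 + 11 + 7 = 21.
No covering selection has total cost below 21.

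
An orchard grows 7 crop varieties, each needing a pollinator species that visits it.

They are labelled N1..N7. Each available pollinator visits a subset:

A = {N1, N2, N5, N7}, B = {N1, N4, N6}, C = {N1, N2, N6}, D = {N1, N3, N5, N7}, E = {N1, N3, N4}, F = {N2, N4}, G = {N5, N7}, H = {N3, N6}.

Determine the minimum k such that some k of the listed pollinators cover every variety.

3

Take {A, C, E}. Their union is {N1, N2, N3, N4, N5, N6, N7}, which is all 7 varieties.
No 2 of the 8 pollinators cover everything (all 28 combinations miss at least one variety), so 3 is optimal.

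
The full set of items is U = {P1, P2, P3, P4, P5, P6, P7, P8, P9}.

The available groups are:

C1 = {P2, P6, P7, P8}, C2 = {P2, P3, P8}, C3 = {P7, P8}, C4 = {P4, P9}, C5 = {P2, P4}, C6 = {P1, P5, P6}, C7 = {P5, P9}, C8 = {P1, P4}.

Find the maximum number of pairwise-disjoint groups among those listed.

3

C3, C5, C6 are pairwise disjoint (C3={P7,P8}; C5={P2,P4}; C6={P1,P5,P6}).
Every remaining group overlaps one of these, and no 4 of the listed groups are pairwise disjoint, so 3 is the maximum.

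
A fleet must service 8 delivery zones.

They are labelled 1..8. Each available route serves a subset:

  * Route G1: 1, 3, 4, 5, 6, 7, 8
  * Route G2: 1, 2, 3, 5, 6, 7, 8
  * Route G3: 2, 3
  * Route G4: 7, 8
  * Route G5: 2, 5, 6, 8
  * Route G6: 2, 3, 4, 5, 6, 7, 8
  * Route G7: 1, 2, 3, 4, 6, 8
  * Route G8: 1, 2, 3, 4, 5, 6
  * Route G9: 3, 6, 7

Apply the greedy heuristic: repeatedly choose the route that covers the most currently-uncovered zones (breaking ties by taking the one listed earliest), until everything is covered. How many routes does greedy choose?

Greedy: pick G1 (covers 7 new) → pick G2 (covers 1 new). Total picks: 2.

2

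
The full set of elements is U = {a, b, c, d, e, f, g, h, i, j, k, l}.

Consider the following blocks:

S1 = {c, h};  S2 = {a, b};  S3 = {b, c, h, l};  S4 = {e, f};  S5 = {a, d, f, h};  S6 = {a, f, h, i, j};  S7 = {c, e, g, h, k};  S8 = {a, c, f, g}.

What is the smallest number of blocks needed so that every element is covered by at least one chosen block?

S3, S5, S6, and S7 cover everything between them: the union {a, b, c, d, e, f, g, h, i, j, k, l} is all of U.
No 3 of the 8 blocks cover everything (all 56 combinations miss at least one element), so 4 is optimal.

4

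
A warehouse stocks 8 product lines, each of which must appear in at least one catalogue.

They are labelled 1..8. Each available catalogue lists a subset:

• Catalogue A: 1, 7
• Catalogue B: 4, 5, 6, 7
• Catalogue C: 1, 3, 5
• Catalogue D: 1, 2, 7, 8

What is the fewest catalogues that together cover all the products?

Take {B, C, D}. Their union is {1, 2, 3, 4, 5, 6, 7, 8}, which is all 8 products.
Only D contains 2, so D is forced; the remaining 4 products need at least 2 more catalogues (each remaining catalogue adds at most 3) — so at least 3 catalogues are needed, and 3 is optimal.

3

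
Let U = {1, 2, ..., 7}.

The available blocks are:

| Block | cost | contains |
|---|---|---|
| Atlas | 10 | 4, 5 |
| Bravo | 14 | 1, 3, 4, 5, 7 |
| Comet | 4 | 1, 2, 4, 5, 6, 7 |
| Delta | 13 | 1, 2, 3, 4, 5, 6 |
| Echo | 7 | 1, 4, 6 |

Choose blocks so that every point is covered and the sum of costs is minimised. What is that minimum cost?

Comet, Delta together cover every point (Comet ∪ Delta = {1, 2, 3, 4, 5, 6, 7}); total cost 4 + 13 = 17.
No covering selection has total cost below 17.

17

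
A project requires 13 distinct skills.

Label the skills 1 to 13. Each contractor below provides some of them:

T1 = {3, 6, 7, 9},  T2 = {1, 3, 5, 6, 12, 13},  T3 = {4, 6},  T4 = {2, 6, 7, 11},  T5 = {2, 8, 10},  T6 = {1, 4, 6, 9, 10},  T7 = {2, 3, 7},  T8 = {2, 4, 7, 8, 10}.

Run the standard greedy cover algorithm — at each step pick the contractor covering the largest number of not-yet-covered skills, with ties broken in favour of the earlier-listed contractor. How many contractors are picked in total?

4

Greedy: pick T2 (covers 6 new) → pick T8 (covers 5 new) → pick T1 (covers 1 new) → pick T4 (covers 1 new). Total picks: 4.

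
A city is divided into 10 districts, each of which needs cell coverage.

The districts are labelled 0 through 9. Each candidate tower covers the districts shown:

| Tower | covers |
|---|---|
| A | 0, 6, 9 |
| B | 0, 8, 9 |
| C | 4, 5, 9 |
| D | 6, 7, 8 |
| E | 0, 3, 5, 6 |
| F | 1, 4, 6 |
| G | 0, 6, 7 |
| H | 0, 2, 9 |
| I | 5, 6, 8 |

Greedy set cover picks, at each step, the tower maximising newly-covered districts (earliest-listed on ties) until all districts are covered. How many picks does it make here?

Greedy: pick E (covers 4 new) → pick B (covers 2 new) → pick F (covers 2 new) → pick D (covers 1 new) → pick H (covers 1 new). Total picks: 5.
(The true minimum cover uses only 4 towers, so greedy is not optimal here.)

5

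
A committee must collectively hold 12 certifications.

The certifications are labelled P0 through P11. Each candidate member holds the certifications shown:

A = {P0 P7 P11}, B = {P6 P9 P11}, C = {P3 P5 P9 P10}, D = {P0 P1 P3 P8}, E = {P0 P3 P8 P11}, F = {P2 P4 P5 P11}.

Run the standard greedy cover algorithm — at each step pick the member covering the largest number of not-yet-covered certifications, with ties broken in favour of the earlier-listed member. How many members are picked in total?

5

Greedy: pick C (covers 4 new) → pick A (covers 3 new) → pick D (covers 2 new) → pick F (covers 2 new) → pick B (covers 1 new). Total picks: 5.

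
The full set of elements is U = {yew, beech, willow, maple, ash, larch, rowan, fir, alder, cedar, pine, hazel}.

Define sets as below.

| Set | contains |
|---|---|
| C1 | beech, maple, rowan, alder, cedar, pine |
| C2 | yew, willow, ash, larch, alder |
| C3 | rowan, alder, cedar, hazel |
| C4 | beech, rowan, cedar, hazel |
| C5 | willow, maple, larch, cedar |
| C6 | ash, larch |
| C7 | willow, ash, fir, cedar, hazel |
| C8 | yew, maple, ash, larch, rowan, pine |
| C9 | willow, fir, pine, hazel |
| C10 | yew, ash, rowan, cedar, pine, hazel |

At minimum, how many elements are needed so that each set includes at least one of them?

H = {beech, larch, hazel} meets every set (each contains at least one member of H), and |H| = 3.
No choice of 2 elements meets every set, so 3 is the minimum.

3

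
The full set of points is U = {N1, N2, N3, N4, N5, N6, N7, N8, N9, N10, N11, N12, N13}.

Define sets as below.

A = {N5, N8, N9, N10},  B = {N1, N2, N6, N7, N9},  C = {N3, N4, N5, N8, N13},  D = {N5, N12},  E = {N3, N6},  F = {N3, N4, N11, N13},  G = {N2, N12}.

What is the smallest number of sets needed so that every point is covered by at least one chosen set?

A, B, F, and G cover everything between them: the union {N1, N2, N3, N4, N5, N6, N7, N8, N9, N10, N11, N12, N13} is all of U.
Only A contains N10, so A is forced; the remaining 9 points need at least 3 more sets (each remaining set adds at most 4) — so at least 4 sets are needed, and 4 is optimal.

4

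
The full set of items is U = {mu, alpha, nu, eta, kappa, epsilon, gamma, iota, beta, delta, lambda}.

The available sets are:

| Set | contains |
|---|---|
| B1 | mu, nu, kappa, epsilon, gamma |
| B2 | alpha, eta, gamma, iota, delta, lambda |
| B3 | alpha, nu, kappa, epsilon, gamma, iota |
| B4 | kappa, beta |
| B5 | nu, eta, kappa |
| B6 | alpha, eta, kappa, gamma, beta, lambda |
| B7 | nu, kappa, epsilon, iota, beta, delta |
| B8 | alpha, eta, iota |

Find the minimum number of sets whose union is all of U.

3

Take {B1, B2, B4}. Their union is {mu, alpha, nu, eta, kappa, epsilon, gamma, iota, beta, delta, lambda}, which is all 11 items.
Only B1 contains mu, so B1 is forced; the remaining 6 items need at least 2 more sets (each remaining set adds at most 5) — so at least 3 sets are needed, and 3 is optimal.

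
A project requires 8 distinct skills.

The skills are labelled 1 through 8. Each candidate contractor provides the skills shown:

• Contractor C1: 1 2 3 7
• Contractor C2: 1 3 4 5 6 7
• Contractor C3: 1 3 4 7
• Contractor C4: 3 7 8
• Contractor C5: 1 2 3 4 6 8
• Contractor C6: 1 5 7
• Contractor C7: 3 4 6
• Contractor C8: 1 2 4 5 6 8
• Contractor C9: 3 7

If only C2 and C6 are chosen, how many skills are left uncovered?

2

Union of C2, C6 = {1, 3, 4, 5, 6, 7}.
Not covered: 2, 8 — 2 skills.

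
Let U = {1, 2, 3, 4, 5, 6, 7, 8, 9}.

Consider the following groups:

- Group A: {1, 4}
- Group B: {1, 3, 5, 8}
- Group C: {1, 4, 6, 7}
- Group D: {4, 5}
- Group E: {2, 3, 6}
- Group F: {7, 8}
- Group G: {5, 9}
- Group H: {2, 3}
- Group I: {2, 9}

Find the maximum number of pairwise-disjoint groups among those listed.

A, F, G, H are pairwise disjoint (A={1,4}; F={7,8}; G={5,9}; H={2,3}).
Every remaining group overlaps one of these, and no 5 of the listed groups are pairwise disjoint, so 4 is the maximum.

4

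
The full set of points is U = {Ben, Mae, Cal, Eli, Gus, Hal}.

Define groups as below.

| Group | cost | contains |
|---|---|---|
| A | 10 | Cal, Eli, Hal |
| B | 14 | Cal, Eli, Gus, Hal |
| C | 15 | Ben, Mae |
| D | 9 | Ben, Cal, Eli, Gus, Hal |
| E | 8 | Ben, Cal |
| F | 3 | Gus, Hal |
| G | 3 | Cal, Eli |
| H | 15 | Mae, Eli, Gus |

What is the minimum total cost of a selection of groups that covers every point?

21

C, F, G together cover every point (C ∪ F ∪ G = {Ben, Mae, Cal, Eli, Gus, Hal}); total cost 15 + 3 + 3 = 21.
No covering selection has total cost below 21.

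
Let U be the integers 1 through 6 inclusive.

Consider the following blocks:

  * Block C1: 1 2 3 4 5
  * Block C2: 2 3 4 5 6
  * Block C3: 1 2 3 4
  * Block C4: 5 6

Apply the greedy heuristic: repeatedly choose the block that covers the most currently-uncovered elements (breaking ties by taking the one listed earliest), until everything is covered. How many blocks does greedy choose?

2

Greedy: pick C1 (covers 5 new) → pick C2 (covers 1 new). Total picks: 2.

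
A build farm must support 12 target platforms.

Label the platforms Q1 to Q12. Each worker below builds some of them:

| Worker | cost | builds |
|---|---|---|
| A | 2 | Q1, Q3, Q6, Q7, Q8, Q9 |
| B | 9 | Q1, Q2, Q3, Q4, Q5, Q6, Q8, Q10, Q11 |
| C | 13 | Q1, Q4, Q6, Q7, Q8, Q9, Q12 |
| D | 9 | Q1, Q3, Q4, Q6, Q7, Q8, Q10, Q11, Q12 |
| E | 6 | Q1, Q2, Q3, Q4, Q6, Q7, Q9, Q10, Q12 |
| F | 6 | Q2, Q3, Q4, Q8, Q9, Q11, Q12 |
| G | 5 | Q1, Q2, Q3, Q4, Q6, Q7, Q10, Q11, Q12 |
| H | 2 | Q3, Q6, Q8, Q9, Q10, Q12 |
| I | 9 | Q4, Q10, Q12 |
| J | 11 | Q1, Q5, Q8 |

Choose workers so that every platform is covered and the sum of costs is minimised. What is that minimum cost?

13

A, B, H together cover every platform (A ∪ B ∪ H = {Q1, Q2, Q3, Q4, Q5, Q6, Q7, Q8, Q9, Q10, Q11, Q12}); total cost 2 + 9 + 2 = 13.
The greedy pick A, G, B costs 16; no covering selection beats 13.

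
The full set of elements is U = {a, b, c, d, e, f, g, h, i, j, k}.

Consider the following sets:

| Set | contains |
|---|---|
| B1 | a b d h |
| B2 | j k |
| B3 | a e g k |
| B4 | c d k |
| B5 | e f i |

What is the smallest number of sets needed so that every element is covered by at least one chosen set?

5

Take {B1, B2, B3, B4, B5}. Their union is {a, b, c, d, e, f, g, h, i, j, k}, which is all 11 elements.
No 4 of the 5 sets cover everything (all 5 combinations miss at least one element), so 5 is optimal.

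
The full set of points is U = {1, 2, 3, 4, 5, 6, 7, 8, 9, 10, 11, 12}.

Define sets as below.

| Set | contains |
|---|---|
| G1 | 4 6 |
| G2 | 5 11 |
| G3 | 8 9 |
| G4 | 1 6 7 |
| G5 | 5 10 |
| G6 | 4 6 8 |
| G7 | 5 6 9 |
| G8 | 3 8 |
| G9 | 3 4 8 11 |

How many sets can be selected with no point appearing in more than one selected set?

G1, G2, G8 are pairwise disjoint (G1={4,6}; G2={5,11}; G8={3,8}).
Every remaining set overlaps one of these, and no 4 of the listed sets are pairwise disjoint, so 3 is the maximum.

3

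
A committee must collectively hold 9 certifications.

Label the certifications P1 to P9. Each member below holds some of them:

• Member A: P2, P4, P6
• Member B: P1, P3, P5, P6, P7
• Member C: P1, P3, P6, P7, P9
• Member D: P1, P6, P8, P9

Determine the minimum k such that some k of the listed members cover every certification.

A and B and D together: A ∪ B ∪ D = {P1, P2, P3, P4, P5, P6, P7, P8, P9} — every certification is covered.
Only A contains P2, so A is forced; the remaining 6 certifications need at least 2 more members (each remaining member adds at most 4) — so at least 3 members are needed, and 3 is optimal.

3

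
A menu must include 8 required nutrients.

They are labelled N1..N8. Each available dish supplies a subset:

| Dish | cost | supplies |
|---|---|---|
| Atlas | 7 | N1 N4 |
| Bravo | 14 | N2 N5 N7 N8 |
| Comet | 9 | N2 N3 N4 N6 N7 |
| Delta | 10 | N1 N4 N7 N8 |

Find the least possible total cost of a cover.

Atlas, Bravo, Comet together cover every nutrient (Atlas ∪ Bravo ∪ Comet = {N1, N2, N3, N4, N5, N6, N7, N8}); total cost 7 + 14 + 9 = 30.
The greedy pick Comet, Delta, Bravo costs 33; no covering selection beats 30.

30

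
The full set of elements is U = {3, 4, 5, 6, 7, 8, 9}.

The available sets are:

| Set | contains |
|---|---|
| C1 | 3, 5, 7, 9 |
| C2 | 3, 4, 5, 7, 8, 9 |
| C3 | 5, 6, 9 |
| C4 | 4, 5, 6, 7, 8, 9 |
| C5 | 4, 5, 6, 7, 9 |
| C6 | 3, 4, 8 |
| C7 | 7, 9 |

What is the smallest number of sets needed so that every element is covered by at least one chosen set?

C4 and C6 together: C4 ∪ C6 = {3, 4, 5, 6, 7, 8, 9} — every element is covered.
No single set has all 7 elements (the largest, C2, has 6), so 2 is optimal.

2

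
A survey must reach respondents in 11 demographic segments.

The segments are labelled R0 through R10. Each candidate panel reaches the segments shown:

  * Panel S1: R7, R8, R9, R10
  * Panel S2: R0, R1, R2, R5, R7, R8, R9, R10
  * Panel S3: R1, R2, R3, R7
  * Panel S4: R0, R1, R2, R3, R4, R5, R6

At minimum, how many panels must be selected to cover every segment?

Take {S2, S4}. Their union is {R0, R1, R2, R3, R4, R5, R6, R7, R8, R9, R10}, which is all 11 segments.
No single panel has all 11 segments (the largest, S2, has 8), so 2 is optimal.

2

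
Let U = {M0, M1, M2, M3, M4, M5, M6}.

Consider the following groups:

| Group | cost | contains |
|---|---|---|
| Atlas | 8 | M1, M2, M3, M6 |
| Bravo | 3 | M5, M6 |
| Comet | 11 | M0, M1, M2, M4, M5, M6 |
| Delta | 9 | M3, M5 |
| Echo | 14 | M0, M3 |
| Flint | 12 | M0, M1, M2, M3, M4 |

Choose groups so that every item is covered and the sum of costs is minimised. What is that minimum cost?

15

Bravo, Flint together cover every item (Bravo ∪ Flint = {M0, M1, M2, M3, M4, M5, M6}); total cost 3 + 12 = 15.
No covering selection has total cost below 15.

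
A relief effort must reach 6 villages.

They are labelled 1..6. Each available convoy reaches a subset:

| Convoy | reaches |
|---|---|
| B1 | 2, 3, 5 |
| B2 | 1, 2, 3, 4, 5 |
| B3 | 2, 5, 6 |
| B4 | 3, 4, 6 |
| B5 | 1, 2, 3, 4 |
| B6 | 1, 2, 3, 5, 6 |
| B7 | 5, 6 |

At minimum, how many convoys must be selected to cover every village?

B5 and B6 together: B5 ∪ B6 = {1, 2, 3, 4, 5, 6} — every village is covered.
No single convoy has all 6 villages (the largest, B2, has 5), so 2 is optimal.

2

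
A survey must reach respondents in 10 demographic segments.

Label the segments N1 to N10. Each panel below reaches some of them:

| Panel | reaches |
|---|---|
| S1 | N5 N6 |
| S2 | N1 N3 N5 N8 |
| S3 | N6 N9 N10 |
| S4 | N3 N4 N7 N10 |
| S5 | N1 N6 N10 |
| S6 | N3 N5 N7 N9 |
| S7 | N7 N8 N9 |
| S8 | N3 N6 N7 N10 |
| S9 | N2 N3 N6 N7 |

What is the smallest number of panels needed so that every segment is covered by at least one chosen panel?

4

Take {S2, S3, S4, S9}. Their union is {N1, N2, N3, N4, N5, N6, N7, N8, N9, N10}, which is all 10 segments.
No 3 of the 9 panels cover everything (all 84 combinations miss at least one segment), so 4 is optimal.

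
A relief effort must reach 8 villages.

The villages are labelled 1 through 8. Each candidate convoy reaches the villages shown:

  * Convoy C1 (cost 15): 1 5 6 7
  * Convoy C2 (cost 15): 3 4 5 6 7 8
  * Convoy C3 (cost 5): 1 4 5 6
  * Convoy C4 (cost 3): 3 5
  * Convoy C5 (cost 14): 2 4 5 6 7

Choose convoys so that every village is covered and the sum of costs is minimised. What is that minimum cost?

C2, C3, C5 together cover every village (C2 ∪ C3 ∪ C5 = {1, 2, 3, 4, 5, 6, 7, 8}); total cost 15 + 5 + 14 = 34.
The greedy pick C3, C4, C5, C2 costs 37; no covering selection beats 34.

34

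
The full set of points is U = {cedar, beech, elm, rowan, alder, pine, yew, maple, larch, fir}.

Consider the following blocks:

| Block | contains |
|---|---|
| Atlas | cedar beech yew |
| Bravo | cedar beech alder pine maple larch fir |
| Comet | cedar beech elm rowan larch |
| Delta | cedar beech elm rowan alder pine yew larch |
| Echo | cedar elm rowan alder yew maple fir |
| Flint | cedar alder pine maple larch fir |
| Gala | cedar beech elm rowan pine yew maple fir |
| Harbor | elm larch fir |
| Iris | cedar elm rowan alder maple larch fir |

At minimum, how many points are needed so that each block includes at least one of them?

2

Take H = {yew, larch}. Each listed block contains at least one of these, so H is a hitting set of size 2.
The blocks Atlas, Harbor are pairwise disjoint, so any hitting set needs a separate point for each — at least 2. Hence 2 is optimal.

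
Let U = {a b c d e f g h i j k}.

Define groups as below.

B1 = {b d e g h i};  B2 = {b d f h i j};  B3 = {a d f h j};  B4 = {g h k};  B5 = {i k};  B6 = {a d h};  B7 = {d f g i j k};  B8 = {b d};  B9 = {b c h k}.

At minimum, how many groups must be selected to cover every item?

3

B1, B3, and B9 cover everything between them: the union {a, b, c, d, e, f, g, h, i, j, k} is all of U.
Only B9 contains c, so B9 is forced; the remaining 7 items need at least 2 more groups (each remaining group adds at most 5) — so at least 3 groups are needed, and 3 is optimal.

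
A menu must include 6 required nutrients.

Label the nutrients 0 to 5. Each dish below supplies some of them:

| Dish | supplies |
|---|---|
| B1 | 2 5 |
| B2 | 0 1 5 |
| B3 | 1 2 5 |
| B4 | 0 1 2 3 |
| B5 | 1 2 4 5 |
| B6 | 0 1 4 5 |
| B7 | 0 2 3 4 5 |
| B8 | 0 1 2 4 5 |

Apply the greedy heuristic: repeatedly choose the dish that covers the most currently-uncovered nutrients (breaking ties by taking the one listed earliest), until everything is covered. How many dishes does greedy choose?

Greedy: pick B7 (covers 5 new) → pick B2 (covers 1 new). Total picks: 2.

2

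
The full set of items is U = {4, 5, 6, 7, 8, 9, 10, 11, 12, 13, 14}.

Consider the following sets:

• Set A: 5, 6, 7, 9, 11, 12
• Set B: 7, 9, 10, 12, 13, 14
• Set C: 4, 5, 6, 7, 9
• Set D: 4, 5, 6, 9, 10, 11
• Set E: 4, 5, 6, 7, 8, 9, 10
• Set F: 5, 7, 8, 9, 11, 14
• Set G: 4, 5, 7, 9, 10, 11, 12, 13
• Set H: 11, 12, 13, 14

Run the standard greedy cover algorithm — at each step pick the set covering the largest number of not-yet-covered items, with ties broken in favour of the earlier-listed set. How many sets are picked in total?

3

Greedy: pick G (covers 8 new) → pick E (covers 2 new) → pick B (covers 1 new). Total picks: 3.
(The true minimum cover uses only 2 sets, so greedy is not optimal here.)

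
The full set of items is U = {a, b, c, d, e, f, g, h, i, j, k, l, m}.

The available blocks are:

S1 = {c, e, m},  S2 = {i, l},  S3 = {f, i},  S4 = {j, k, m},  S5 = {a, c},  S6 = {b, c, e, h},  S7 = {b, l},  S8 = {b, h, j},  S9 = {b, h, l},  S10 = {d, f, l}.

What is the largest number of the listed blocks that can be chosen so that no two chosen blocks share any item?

S3, S4, S5, S7 are pairwise disjoint (S3={f,i}; S4={j,k,m}; S5={a,c}; S7={b,l}).
Every remaining block overlaps one of these, and no 5 of the listed blocks are pairwise disjoint, so 4 is the maximum.

4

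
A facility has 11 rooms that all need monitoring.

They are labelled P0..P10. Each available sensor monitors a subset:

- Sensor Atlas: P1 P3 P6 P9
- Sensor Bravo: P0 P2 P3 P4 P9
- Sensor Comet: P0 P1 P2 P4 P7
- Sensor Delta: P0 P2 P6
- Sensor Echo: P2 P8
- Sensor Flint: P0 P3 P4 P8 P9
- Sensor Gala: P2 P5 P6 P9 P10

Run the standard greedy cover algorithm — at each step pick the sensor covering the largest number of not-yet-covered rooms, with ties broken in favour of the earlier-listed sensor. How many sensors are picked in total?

Greedy: pick Bravo (covers 5 new) → pick Gala (covers 3 new) → pick Comet (covers 2 new) → pick Echo (covers 1 new). Total picks: 4.
(The true minimum cover uses only 3 sensors, so greedy is not optimal here.)

4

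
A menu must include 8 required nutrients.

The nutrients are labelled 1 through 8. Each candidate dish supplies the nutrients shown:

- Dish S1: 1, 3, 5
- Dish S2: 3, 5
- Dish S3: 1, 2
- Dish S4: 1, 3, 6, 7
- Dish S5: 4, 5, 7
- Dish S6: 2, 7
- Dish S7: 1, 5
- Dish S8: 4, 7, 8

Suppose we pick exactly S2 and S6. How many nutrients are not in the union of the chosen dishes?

4

Union of S2, S6 = {2, 3, 5, 7}.
Not covered: 1, 4, 6, 8 — 4 nutrients.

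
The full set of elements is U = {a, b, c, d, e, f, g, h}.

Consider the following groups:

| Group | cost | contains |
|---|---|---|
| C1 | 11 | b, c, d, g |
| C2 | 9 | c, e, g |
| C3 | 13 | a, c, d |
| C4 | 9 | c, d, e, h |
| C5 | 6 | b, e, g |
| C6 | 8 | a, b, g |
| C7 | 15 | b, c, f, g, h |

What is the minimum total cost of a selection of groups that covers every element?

C4, C6, C7 together cover every element (C4 ∪ C6 ∪ C7 = {a, b, c, d, e, f, g, h}); total cost 9 + 8 + 15 = 32.
The greedy pick C5, C4, C6, C7 costs 38; no covering selection beats 32.

32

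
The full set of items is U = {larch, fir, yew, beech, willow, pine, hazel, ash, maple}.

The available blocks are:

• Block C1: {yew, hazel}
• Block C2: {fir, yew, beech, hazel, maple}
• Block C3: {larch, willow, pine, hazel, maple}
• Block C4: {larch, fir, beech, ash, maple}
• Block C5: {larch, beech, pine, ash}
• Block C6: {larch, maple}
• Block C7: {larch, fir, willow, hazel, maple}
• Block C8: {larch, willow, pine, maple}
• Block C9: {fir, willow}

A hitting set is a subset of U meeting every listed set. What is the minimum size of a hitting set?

H = {larch, fir, yew} meets every block (each contains at least one member of H), and |H| = 3.
The blocks C1, C5, C9 are pairwise disjoint, so any hitting set needs a separate item for each — at least 3. Hence 3 is optimal.

3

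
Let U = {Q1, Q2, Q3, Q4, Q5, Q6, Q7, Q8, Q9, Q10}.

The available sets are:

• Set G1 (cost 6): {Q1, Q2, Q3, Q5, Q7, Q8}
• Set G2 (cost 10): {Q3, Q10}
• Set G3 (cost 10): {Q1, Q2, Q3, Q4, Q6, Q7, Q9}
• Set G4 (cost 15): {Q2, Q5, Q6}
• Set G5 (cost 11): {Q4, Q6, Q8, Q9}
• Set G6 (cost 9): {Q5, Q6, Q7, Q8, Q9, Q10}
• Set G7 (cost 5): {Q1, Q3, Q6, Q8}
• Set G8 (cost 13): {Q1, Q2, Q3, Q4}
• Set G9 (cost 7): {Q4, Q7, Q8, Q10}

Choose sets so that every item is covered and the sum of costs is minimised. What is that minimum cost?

19

G3, G6 together cover every item (G3 ∪ G6 = {Q1, Q2, Q3, Q4, Q5, Q6, Q7, Q8, Q9, Q10}); total cost 10 + 9 = 19.
The greedy pick G1, G6, G9 costs 22; no covering selection beats 19.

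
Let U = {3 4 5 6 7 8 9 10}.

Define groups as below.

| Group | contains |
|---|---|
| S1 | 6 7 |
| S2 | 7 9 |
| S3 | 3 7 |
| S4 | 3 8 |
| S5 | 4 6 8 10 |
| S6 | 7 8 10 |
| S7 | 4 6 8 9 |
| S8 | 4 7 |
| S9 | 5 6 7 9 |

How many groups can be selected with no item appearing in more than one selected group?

S3, S5 are pairwise disjoint (S3={3,7}; S5={4,6,8,10}).
Every remaining group overlaps one of these, and no 3 of the listed groups are pairwise disjoint, so 2 is the maximum.

2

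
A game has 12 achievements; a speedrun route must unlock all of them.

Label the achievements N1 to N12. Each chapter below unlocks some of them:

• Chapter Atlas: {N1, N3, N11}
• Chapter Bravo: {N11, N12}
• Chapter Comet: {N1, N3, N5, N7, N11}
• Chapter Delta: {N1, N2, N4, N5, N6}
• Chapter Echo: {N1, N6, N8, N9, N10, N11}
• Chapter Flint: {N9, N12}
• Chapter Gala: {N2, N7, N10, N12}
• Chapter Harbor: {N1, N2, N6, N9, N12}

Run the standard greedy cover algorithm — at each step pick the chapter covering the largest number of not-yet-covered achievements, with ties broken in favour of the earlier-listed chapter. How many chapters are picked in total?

Greedy: pick Echo (covers 6 new) → pick Comet (covers 3 new) → pick Delta (covers 2 new) → pick Bravo (covers 1 new). Total picks: 4.

4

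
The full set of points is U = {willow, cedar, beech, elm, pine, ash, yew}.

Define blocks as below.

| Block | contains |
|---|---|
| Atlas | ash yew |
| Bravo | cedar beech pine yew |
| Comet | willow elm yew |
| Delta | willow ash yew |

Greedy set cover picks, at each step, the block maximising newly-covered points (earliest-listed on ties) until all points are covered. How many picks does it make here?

3

Greedy: pick Bravo (covers 4 new) → pick Comet (covers 2 new) → pick Atlas (covers 1 new). Total picks: 3.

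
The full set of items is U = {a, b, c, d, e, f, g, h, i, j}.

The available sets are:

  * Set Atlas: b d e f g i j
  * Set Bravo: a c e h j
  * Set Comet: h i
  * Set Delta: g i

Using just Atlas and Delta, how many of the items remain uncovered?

3

Union of Atlas, Delta = {b, d, e, f, g, i, j}.
Not covered: a, c, h — 3 items.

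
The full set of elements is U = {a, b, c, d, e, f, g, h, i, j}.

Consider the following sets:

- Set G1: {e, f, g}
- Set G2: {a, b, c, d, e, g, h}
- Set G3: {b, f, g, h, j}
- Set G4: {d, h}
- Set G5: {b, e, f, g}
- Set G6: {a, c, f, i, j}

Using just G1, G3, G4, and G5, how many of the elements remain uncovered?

Union of G1, G3, G4, G5 = {b, d, e, f, g, h, j}.
Not covered: a, c, i — 3 elements.

3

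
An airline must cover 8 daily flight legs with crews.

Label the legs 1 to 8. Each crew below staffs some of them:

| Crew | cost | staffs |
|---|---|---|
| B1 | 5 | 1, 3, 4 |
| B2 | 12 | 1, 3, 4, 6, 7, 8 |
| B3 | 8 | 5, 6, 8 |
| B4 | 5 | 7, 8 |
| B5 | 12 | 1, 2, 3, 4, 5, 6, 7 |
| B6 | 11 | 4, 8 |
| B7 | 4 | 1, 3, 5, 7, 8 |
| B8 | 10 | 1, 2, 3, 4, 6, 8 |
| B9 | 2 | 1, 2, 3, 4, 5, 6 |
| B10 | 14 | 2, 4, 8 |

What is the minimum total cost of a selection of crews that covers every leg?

6

B7, B9 together cover every leg (B7 ∪ B9 = {1, 2, 3, 4, 5, 6, 7, 8}); total cost 4 + 2 = 6.
No covering selection has total cost below 6.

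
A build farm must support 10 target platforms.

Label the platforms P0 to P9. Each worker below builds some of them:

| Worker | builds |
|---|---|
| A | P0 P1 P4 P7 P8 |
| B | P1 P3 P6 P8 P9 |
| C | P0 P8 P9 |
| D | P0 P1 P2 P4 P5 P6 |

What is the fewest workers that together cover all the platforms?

3

Take {A, B, D}. Their union is {P0, P1, P2, P3, P4, P5, P6, P7, P8, P9}, which is all 10 platforms.
Only D contains P2, so D is forced; the remaining 4 platforms need at least 2 more workers (each remaining worker adds at most 3) — so at least 3 workers are needed, and 3 is optimal.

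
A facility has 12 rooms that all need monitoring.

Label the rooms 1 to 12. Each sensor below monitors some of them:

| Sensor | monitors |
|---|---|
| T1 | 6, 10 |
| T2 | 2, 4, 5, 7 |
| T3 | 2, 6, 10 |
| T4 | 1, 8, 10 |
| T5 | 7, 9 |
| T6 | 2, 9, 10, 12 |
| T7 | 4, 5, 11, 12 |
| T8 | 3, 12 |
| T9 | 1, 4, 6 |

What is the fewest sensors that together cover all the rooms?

T3 and T4 and T5 and T7 and T8 together: T3 ∪ T4 ∪ T5 ∪ T7 ∪ T8 = {1, 2, 3, 4, 5, 6, 7, 8, 9, 10, 11, 12} — every room is covered.
No 4 of the 9 sensors cover everything (all 126 combinations miss at least one room), so 5 is optimal.

5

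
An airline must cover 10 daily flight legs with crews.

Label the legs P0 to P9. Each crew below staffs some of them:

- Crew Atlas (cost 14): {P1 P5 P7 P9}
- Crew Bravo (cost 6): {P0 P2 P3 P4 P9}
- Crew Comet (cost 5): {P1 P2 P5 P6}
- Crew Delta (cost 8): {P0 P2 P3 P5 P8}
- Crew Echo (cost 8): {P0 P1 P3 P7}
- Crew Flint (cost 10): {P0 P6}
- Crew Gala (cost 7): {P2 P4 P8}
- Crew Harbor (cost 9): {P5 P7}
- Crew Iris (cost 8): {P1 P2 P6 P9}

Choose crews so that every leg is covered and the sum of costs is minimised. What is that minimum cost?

Bravo, Comet, Echo, Gala together cover every leg (Bravo ∪ Comet ∪ Echo ∪ Gala = {P0, P1, P2, P3, P4, P5, P6, P7, P8, P9}); total cost 6 + 5 + 8 + 7 = 26.
No covering selection has total cost below 26.

26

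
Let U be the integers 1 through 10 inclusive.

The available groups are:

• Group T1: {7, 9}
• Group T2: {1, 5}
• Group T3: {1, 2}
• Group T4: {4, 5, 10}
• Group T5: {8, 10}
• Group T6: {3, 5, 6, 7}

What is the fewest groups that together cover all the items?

5

Take {T1, T3, T4, T5, T6}. Their union is {1, 2, 3, 4, 5, 6, 7, 8, 9, 10}, which is all 10 items.
No 4 of the 6 groups cover everything (all 15 combinations miss at least one item), so 5 is optimal.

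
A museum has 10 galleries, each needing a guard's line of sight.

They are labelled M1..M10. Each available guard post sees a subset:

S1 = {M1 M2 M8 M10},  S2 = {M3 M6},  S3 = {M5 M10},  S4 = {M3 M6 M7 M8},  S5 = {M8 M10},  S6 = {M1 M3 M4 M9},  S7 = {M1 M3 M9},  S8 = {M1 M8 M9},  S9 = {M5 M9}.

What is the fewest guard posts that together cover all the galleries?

4

Take {S1, S4, S6, S9}. Their union is {M1, M2, M3, M4, M5, M6, M7, M8, M9, M10}, which is all 10 galleries.
No 3 of the 9 guard posts cover everything (all 84 combinations miss at least one gallery), so 4 is optimal.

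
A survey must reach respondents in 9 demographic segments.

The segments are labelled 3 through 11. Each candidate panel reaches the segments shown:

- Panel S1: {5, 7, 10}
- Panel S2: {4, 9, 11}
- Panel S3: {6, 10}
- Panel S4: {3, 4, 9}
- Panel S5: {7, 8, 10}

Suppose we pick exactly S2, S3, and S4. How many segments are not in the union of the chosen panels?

3

Union of S2, S3, S4 = {3, 4, 6, 9, 10, 11}.
Not covered: 5, 7, 8 — 3 segments.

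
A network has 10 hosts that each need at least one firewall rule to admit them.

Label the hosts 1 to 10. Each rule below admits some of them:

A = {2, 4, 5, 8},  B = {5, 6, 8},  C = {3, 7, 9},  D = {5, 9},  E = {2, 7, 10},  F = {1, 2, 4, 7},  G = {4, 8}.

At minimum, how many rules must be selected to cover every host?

B and C and E and F together: B ∪ C ∪ E ∪ F = {1, 2, 3, 4, 5, 6, 7, 8, 9, 10} — every host is covered.
Only E contains 10, so E is forced; the remaining 7 hosts need at least 3 more rules (each remaining rule adds at most 3) — so at least 4 rules are needed, and 4 is optimal.

4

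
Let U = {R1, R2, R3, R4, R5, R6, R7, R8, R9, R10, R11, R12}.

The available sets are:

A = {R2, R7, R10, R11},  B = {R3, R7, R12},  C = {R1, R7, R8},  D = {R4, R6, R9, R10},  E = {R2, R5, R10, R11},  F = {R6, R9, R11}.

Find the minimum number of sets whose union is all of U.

B, C, D, and E cover everything between them: the union {R1, R2, R3, R4, R5, R6, R7, R8, R9, R10, R11, R12} is all of U.
Only C contains R1, so C is forced; the remaining 9 items need at least 3 more sets (each remaining set adds at most 4) — so at least 4 sets are needed, and 4 is optimal.

4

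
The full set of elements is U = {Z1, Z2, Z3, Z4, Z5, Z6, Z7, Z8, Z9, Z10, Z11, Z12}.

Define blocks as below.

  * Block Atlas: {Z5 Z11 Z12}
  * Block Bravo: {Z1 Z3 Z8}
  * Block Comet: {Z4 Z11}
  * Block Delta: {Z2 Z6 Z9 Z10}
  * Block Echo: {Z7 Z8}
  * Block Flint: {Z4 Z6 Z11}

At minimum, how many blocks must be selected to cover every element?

5

Take {Atlas, Bravo, Delta, Echo, Flint}. Their union is {Z1, Z2, Z3, Z4, Z5, Z6, Z7, Z8, Z9, Z10, Z11, Z12}, which is all 12 elements.
No 4 of the 6 blocks cover everything (all 15 combinations miss at least one element), so 5 is optimal.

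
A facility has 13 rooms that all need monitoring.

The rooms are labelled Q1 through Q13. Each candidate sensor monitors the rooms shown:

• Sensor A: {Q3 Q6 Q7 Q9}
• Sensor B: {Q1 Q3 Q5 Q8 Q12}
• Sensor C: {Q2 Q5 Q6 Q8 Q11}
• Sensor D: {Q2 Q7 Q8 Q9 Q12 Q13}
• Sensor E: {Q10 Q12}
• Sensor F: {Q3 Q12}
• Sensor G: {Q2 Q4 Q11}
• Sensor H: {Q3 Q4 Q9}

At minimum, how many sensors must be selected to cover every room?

A and B and D and E and G together: A ∪ B ∪ D ∪ E ∪ G = {Q1, Q2, Q3, Q4, Q5, Q6, Q7, Q8, Q9, Q10, Q11, Q12, Q13} — every room is covered.
No 4 of the 8 sensors cover everything (all 70 combinations miss at least one room), so 5 is optimal.

5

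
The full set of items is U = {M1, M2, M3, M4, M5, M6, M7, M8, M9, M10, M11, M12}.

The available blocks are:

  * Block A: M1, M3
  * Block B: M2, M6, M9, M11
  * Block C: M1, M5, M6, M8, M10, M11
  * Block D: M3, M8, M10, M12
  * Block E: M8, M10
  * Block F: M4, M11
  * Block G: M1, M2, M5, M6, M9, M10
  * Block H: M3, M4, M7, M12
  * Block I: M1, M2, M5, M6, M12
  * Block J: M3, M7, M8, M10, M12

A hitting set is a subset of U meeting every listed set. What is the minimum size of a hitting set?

4

T = {M2, M3, M4, M10} meets every block (each contains at least one member of T), and |T| = 4.
No choice of 3 items meets every block, so 4 is the minimum.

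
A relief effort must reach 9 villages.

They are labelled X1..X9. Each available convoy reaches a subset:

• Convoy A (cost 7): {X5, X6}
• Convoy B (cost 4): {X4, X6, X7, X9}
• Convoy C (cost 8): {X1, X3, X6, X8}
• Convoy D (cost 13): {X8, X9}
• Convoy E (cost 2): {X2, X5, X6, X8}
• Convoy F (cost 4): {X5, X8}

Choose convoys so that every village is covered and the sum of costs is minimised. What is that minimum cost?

B, C, E together cover every village (B ∪ C ∪ E = {X1, X2, X3, X4, X5, X6, X7, X8, X9}); total cost 4 + 8 + 2 = 14.
No covering selection has total cost below 14.

14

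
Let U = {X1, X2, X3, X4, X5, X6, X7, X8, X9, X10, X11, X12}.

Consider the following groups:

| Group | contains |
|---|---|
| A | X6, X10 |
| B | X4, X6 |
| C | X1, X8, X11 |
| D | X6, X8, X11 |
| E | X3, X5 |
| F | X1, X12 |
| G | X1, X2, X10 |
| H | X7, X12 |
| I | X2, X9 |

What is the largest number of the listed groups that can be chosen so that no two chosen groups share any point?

5

B, C, E, H, I are pairwise disjoint (B={X4,X6}; C={X1,X8,X11}; E={X3,X5}; H={X7,X12}; I={X2,X9}).
Every remaining group overlaps one of these, and no 6 of the listed groups are pairwise disjoint, so 5 is the maximum.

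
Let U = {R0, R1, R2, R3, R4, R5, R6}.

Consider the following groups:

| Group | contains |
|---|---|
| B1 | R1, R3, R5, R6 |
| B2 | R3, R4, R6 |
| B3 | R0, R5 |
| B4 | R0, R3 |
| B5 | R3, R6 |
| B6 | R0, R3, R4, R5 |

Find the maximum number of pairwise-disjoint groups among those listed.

2

B3, B5 are pairwise disjoint (B3={R0,R5}; B5={R3,R6}).
Every remaining group overlaps one of these, and no 3 of the listed groups are pairwise disjoint, so 2 is the maximum.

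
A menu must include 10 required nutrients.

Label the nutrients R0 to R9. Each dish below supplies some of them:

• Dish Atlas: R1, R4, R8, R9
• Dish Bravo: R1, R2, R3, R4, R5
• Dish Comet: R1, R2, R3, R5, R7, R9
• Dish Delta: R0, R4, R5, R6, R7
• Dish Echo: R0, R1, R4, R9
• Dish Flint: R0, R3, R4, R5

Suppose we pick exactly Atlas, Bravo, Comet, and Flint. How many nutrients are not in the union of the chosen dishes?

Union of Atlas, Bravo, Comet, Flint = {R0, R1, R2, R3, R4, R5, R7, R8, R9}.
Not covered: R6 — 1 nutrient.

1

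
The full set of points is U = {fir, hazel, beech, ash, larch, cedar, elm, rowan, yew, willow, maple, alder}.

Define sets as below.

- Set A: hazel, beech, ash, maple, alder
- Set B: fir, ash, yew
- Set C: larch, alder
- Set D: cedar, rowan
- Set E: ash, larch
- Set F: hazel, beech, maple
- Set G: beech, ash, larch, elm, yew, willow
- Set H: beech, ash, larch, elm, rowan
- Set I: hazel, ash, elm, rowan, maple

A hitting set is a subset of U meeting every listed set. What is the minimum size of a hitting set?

T = {hazel, ash, cedar, alder} meets every set (each contains at least one member of T), and |T| = 4.
The sets B, C, D, F are pairwise disjoint, so any hitting set needs a separate point for each — at least 4. Hence 4 is optimal.

4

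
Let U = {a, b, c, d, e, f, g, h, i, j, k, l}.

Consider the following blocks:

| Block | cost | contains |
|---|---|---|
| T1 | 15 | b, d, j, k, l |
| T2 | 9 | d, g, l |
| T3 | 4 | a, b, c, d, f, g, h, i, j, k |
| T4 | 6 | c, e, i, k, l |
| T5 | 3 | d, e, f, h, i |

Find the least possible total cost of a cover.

10

T3, T4 together cover every point (T3 ∪ T4 = {a, b, c, d, e, f, g, h, i, j, k, l}); total cost 4 + 6 = 10.
No covering selection has total cost below 10.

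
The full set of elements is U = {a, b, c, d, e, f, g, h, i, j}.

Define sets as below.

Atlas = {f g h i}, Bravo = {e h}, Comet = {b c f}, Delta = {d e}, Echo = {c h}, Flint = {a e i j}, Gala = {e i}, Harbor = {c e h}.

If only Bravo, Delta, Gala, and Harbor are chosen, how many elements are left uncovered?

Union of Bravo, Delta, Gala, Harbor = {c, d, e, h, i}.
Not covered: a, b, f, g, j — 5 elements.

5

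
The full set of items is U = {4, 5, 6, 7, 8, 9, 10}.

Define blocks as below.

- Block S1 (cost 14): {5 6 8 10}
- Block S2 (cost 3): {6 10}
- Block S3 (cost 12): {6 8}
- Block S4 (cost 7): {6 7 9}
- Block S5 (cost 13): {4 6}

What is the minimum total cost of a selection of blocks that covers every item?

S1, S4, S5 together cover every item (S1 ∪ S4 ∪ S5 = {4, 5, 6, 7, 8, 9, 10}); total cost 14 + 7 + 13 = 34.
The greedy pick S2, S4, S1, S5 costs 37; no covering selection beats 34.

34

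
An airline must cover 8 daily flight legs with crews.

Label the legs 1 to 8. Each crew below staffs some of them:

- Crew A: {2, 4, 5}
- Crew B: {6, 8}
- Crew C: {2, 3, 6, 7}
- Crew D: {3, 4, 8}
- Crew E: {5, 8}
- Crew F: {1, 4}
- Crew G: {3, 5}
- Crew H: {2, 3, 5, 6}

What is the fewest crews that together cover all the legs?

3

C and E and F together: C ∪ E ∪ F = {1, 2, 3, 4, 5, 6, 7, 8} — every leg is covered.
Only F contains 1, so F is forced; the remaining 6 legs need at least 2 more crews (each remaining crew adds at most 4) — so at least 3 crews are needed, and 3 is optimal.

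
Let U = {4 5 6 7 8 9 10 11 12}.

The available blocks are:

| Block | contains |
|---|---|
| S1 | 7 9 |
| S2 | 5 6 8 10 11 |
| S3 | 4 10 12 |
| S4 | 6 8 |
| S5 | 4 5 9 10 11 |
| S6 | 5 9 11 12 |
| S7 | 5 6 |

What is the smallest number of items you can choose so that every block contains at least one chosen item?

Take H = {6, 9, 12}. Each listed block contains at least one of these, so H is a hitting set of size 3.
The blocks S1, S3, S7 are pairwise disjoint, so any hitting set needs a separate item for each — at least 3. Hence 3 is optimal.

3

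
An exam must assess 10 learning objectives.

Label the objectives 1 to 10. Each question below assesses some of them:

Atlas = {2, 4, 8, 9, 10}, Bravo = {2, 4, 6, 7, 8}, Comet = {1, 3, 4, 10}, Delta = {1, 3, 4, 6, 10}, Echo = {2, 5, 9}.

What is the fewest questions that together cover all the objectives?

3

Take {Bravo, Comet, Echo}. Their union is {1, 2, 3, 4, 5, 6, 7, 8, 9, 10}, which is all 10 objectives.
Only Echo contains 5, so Echo is forced; the remaining 7 objectives need at least 2 more questions (each remaining question adds at most 5) — so at least 3 questions are needed, and 3 is optimal.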